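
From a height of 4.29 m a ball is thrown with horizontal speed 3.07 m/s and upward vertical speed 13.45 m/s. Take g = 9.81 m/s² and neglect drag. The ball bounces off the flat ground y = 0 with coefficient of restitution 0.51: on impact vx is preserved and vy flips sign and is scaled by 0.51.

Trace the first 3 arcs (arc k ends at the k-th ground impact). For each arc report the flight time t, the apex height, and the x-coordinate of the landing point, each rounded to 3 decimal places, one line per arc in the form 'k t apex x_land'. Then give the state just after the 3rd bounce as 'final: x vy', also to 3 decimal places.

1 3.031 13.510 9.304
2 1.693 3.514 14.501
3 0.863 0.914 17.152
final: 17.152 2.160

Arc 1: start y=4.290, vy=13.450 → t=3.031, apex=13.510, x_land=9.304, impact vy=-16.281
  bounce: vy ← 0.51·16.281 = 8.303
Arc 2: start y=0.000, vy=8.303 → t=1.693, apex=3.514, x_land=14.501, impact vy=-8.303
  bounce: vy ← 0.51·8.303 = 4.235
Arc 3: start y=0.000, vy=4.235 → t=0.863, apex=0.914, x_land=17.152, impact vy=-4.235
  bounce: vy ← 0.51·4.235 = 2.160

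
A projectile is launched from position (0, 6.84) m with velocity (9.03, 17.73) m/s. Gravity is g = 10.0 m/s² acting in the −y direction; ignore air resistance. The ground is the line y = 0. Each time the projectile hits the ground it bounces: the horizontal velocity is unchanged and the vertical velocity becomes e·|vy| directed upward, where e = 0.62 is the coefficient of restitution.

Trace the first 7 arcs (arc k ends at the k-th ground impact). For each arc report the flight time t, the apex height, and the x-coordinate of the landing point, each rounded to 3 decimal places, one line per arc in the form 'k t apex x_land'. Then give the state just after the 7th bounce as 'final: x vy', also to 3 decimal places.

1 3.897 22.558 35.190
2 2.634 8.671 58.973
3 1.633 3.333 73.719
4 1.012 1.281 82.861
5 0.628 0.493 88.530
6 0.389 0.189 92.044
7 0.241 0.073 94.223
final: 94.223 0.748

Arc 1: start y=6.840, vy=17.730 → t=3.897, apex=22.558, x_land=35.190, impact vy=-21.240
  bounce: vy ← 0.62·21.240 = 13.169
Arc 2: start y=0.000, vy=13.169 → t=2.634, apex=8.671, x_land=58.973, impact vy=-13.169
  bounce: vy ← 0.62·13.169 = 8.165
Arc 3: start y=0.000, vy=8.165 → t=1.633, apex=3.333, x_land=73.719, impact vy=-8.165
  bounce: vy ← 0.62·8.165 = 5.062
Arc 4: start y=0.000, vy=5.062 → t=1.012, apex=1.281, x_land=82.861, impact vy=-5.062
  bounce: vy ← 0.62·5.062 = 3.139
Arc 5: start y=0.000, vy=3.139 → t=0.628, apex=0.493, x_land=88.530, impact vy=-3.139
  bounce: vy ← 0.62·3.139 = 1.946
Arc 6: start y=0.000, vy=1.946 → t=0.389, apex=0.189, x_land=92.044, impact vy=-1.946
  bounce: vy ← 0.62·1.946 = 1.206
Arc 7: start y=0.000, vy=1.206 → t=0.241, apex=0.073, x_land=94.223, impact vy=-1.206
  bounce: vy ← 0.62·1.206 = 0.748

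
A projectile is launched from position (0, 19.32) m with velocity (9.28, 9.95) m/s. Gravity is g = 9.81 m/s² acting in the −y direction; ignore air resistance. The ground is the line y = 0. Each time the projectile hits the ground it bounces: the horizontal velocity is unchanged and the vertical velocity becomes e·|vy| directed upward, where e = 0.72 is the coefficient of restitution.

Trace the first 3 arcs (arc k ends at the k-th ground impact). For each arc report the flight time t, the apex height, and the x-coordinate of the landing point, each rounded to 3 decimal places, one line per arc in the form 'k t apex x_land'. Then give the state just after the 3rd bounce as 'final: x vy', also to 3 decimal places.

1 3.243 24.366 30.096
2 3.209 12.631 59.880
3 2.311 6.548 81.324
final: 81.324 8.161

Arc 1: start y=19.320, vy=9.950 → t=3.243, apex=24.366, x_land=30.096, impact vy=-21.865
  bounce: vy ← 0.72·21.865 = 15.743
Arc 2: start y=0.000, vy=15.743 → t=3.209, apex=12.631, x_land=59.880, impact vy=-15.743
  bounce: vy ← 0.72·15.743 = 11.335
Arc 3: start y=0.000, vy=11.335 → t=2.311, apex=6.548, x_land=81.324, impact vy=-11.335
  bounce: vy ← 0.72·11.335 = 8.161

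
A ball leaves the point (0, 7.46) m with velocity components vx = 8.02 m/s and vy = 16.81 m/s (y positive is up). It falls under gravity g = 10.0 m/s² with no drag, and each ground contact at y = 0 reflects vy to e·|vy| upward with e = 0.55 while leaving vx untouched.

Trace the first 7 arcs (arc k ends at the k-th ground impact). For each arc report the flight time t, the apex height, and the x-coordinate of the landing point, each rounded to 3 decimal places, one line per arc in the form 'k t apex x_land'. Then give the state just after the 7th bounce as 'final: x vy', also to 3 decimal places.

1 3.759 21.589 30.147
2 2.286 6.531 48.478
3 1.257 1.976 58.560
4 0.691 0.598 64.106
5 0.380 0.181 67.155
6 0.209 0.055 68.833
7 0.115 0.017 69.755
final: 69.755 0.316

Arc 1: start y=7.460, vy=16.810 → t=3.759, apex=21.589, x_land=30.147, impact vy=-20.779
  bounce: vy ← 0.55·20.779 = 11.429
Arc 2: start y=0.000, vy=11.429 → t=2.286, apex=6.531, x_land=48.478, impact vy=-11.429
  bounce: vy ← 0.55·11.429 = 6.286
Arc 3: start y=0.000, vy=6.286 → t=1.257, apex=1.976, x_land=58.560, impact vy=-6.286
  bounce: vy ← 0.55·6.286 = 3.457
Arc 4: start y=0.000, vy=3.457 → t=0.691, apex=0.598, x_land=64.106, impact vy=-3.457
  bounce: vy ← 0.55·3.457 = 1.901
Arc 5: start y=0.000, vy=1.901 → t=0.380, apex=0.181, x_land=67.155, impact vy=-1.901
  bounce: vy ← 0.55·1.901 = 1.046
Arc 6: start y=0.000, vy=1.046 → t=0.209, apex=0.055, x_land=68.833, impact vy=-1.046
  bounce: vy ← 0.55·1.046 = 0.575
Arc 7: start y=0.000, vy=0.575 → t=0.115, apex=0.017, x_land=69.755, impact vy=-0.575
  bounce: vy ← 0.55·0.575 = 0.316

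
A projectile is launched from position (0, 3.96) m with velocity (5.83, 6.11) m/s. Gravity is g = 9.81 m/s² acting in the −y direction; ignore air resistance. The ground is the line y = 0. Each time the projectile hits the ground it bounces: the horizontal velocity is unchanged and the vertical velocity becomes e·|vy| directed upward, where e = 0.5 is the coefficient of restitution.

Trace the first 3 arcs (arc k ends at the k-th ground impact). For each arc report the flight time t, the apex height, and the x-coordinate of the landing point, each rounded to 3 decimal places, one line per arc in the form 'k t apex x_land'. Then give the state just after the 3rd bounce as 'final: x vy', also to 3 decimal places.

1 1.716 5.863 10.005
2 1.093 1.466 16.379
3 0.547 0.366 19.566
final: 19.566 1.341

Arc 1: start y=3.960, vy=6.110 → t=1.716, apex=5.863, x_land=10.005, impact vy=-10.725
  bounce: vy ← 0.5·10.725 = 5.363
Arc 2: start y=0.000, vy=5.363 → t=1.093, apex=1.466, x_land=16.379, impact vy=-5.363
  bounce: vy ← 0.5·5.363 = 2.681
Arc 3: start y=0.000, vy=2.681 → t=0.547, apex=0.366, x_land=19.566, impact vy=-2.681
  bounce: vy ← 0.5·2.681 = 1.341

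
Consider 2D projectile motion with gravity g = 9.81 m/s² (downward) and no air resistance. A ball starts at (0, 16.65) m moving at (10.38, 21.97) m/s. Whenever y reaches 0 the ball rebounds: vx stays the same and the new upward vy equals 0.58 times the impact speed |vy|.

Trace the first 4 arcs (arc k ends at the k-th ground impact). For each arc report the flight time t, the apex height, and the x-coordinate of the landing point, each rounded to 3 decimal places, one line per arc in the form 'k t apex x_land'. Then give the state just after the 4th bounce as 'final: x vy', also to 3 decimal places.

1 5.140 41.251 53.349
2 3.364 13.877 88.267
3 1.951 4.668 108.520
4 1.132 1.570 120.267
final: 120.267 3.219

Arc 1: start y=16.650, vy=21.970 → t=5.140, apex=41.251, x_land=53.349, impact vy=-28.449
  bounce: vy ← 0.58·28.449 = 16.501
Arc 2: start y=0.000, vy=16.501 → t=3.364, apex=13.877, x_land=88.267, impact vy=-16.501
  bounce: vy ← 0.58·16.501 = 9.570
Arc 3: start y=0.000, vy=9.570 → t=1.951, apex=4.668, x_land=108.520, impact vy=-9.570
  bounce: vy ← 0.58·9.570 = 5.551
Arc 4: start y=0.000, vy=5.551 → t=1.132, apex=1.570, x_land=120.267, impact vy=-5.551
  bounce: vy ← 0.58·5.551 = 3.219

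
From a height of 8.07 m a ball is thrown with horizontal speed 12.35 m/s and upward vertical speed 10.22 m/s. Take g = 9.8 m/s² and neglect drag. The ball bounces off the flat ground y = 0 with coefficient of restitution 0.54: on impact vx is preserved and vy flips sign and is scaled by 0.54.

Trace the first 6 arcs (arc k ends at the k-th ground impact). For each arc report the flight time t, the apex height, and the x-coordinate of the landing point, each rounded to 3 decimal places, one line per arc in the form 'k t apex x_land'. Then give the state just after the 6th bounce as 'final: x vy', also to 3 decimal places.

1 2.696 13.399 33.302
2 1.786 3.907 55.358
3 0.964 1.139 67.268
4 0.521 0.332 73.700
5 0.281 0.097 77.173
6 0.152 0.028 79.048
final: 79.048 0.402

Arc 1: start y=8.070, vy=10.220 → t=2.696, apex=13.399, x_land=33.302, impact vy=-16.206
  bounce: vy ← 0.54·16.206 = 8.751
Arc 2: start y=0.000, vy=8.751 → t=1.786, apex=3.907, x_land=55.358, impact vy=-8.751
  bounce: vy ← 0.54·8.751 = 4.726
Arc 3: start y=0.000, vy=4.726 → t=0.964, apex=1.139, x_land=67.268, impact vy=-4.726
  bounce: vy ← 0.54·4.726 = 2.552
Arc 4: start y=0.000, vy=2.552 → t=0.521, apex=0.332, x_land=73.700, impact vy=-2.552
  bounce: vy ← 0.54·2.552 = 1.378
Arc 5: start y=0.000, vy=1.378 → t=0.281, apex=0.097, x_land=77.173, impact vy=-1.378
  bounce: vy ← 0.54·1.378 = 0.744
Arc 6: start y=0.000, vy=0.744 → t=0.152, apex=0.028, x_land=79.048, impact vy=-0.744
  bounce: vy ← 0.54·0.744 = 0.402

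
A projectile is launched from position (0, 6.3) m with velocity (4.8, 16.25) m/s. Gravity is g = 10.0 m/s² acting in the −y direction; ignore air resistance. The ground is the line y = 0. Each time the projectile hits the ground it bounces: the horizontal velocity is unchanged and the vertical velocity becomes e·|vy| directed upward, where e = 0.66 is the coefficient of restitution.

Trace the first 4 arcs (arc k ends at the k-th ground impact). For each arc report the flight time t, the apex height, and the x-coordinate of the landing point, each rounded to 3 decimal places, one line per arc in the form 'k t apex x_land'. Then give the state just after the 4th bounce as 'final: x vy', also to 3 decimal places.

Arc 1: start y=6.300, vy=16.250 → t=3.600, apex=19.503, x_land=17.280, impact vy=-19.750
  bounce: vy ← 0.66·19.750 = 13.035
Arc 2: start y=0.000, vy=13.035 → t=2.607, apex=8.496, x_land=29.794, impact vy=-13.035
  bounce: vy ← 0.66·13.035 = 8.603
Arc 3: start y=0.000, vy=8.603 → t=1.721, apex=3.701, x_land=38.053, impact vy=-8.603
  bounce: vy ← 0.66·8.603 = 5.678
Arc 4: start y=0.000, vy=5.678 → t=1.136, apex=1.612, x_land=43.504, impact vy=-5.678
  bounce: vy ← 0.66·5.678 = 3.748

1 3.600 19.503 17.280
2 2.607 8.496 29.794
3 1.721 3.701 38.053
4 1.136 1.612 43.504
final: 43.504 3.748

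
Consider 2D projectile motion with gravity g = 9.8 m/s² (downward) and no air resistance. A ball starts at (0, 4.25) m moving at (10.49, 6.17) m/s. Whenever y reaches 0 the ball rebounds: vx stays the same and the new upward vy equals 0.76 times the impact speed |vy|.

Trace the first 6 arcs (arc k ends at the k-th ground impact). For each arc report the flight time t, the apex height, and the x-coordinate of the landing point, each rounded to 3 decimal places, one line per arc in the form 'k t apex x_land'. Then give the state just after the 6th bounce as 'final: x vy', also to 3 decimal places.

1 1.754 6.192 18.397
2 1.709 3.577 36.321
3 1.299 2.066 49.944
4 0.987 1.193 60.297
5 0.750 0.689 68.166
6 0.570 0.398 74.146
final: 74.146 2.123

Arc 1: start y=4.250, vy=6.170 → t=1.754, apex=6.192, x_land=18.397, impact vy=-11.017
  bounce: vy ← 0.76·11.017 = 8.373
Arc 2: start y=0.000, vy=8.373 → t=1.709, apex=3.577, x_land=36.321, impact vy=-8.373
  bounce: vy ← 0.76·8.373 = 6.363
Arc 3: start y=0.000, vy=6.363 → t=1.299, apex=2.066, x_land=49.944, impact vy=-6.363
  bounce: vy ← 0.76·6.363 = 4.836
Arc 4: start y=0.000, vy=4.836 → t=0.987, apex=1.193, x_land=60.297, impact vy=-4.836
  bounce: vy ← 0.76·4.836 = 3.675
Arc 5: start y=0.000, vy=3.675 → t=0.750, apex=0.689, x_land=68.166, impact vy=-3.675
  bounce: vy ← 0.76·3.675 = 2.793
Arc 6: start y=0.000, vy=2.793 → t=0.570, apex=0.398, x_land=74.146, impact vy=-2.793
  bounce: vy ← 0.76·2.793 = 2.123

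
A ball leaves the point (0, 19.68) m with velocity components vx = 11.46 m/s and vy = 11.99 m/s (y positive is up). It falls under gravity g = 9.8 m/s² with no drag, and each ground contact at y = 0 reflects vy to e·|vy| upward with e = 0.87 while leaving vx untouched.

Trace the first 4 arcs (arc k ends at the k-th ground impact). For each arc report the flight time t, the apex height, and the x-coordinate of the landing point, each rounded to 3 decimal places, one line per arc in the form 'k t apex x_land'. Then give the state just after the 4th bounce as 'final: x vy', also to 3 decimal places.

1 3.571 27.015 40.929
2 4.086 20.447 87.750
3 3.554 15.477 128.484
4 3.092 11.714 163.922
final: 163.922 13.183

Arc 1: start y=19.680, vy=11.990 → t=3.571, apex=27.015, x_land=40.929, impact vy=-23.011
  bounce: vy ← 0.87·23.011 = 20.019
Arc 2: start y=0.000, vy=20.019 → t=4.086, apex=20.447, x_land=87.750, impact vy=-20.019
  bounce: vy ← 0.87·20.019 = 17.417
Arc 3: start y=0.000, vy=17.417 → t=3.554, apex=15.477, x_land=128.484, impact vy=-17.417
  bounce: vy ← 0.87·17.417 = 15.153
Arc 4: start y=0.000, vy=15.153 → t=3.092, apex=11.714, x_land=163.922, impact vy=-15.153
  bounce: vy ← 0.87·15.153 = 13.183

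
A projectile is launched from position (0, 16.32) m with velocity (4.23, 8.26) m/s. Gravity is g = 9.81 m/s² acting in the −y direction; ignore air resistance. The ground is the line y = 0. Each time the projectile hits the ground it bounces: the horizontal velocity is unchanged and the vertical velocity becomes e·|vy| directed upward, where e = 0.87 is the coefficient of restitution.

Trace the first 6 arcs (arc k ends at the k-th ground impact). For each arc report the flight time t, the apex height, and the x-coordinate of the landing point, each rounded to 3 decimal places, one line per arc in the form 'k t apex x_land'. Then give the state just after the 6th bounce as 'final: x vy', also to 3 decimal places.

1 2.851 19.797 12.060
2 3.496 14.985 26.847
3 3.041 11.342 39.711
4 2.646 8.585 50.903
5 2.302 6.498 60.640
6 2.003 4.918 69.112
final: 69.112 8.546

Arc 1: start y=16.320, vy=8.260 → t=2.851, apex=19.797, x_land=12.060, impact vy=-19.709
  bounce: vy ← 0.87·19.709 = 17.146
Arc 2: start y=0.000, vy=17.146 → t=3.496, apex=14.985, x_land=26.847, impact vy=-17.146
  bounce: vy ← 0.87·17.146 = 14.917
Arc 3: start y=0.000, vy=14.917 → t=3.041, apex=11.342, x_land=39.711, impact vy=-14.917
  bounce: vy ← 0.87·14.917 = 12.978
Arc 4: start y=0.000, vy=12.978 → t=2.646, apex=8.585, x_land=50.903, impact vy=-12.978
  bounce: vy ← 0.87·12.978 = 11.291
Arc 5: start y=0.000, vy=11.291 → t=2.302, apex=6.498, x_land=60.640, impact vy=-11.291
  bounce: vy ← 0.87·11.291 = 9.823
Arc 6: start y=0.000, vy=9.823 → t=2.003, apex=4.918, x_land=69.112, impact vy=-9.823
  bounce: vy ← 0.87·9.823 = 8.546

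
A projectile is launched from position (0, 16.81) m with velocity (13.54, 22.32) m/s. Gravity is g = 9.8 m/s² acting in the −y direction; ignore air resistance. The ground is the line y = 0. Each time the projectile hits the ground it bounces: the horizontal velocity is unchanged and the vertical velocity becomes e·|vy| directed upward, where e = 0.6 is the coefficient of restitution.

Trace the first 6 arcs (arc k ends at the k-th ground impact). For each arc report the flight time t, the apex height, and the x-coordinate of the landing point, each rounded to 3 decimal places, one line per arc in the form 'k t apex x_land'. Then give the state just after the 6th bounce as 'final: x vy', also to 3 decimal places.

Arc 1: start y=16.810, vy=22.320 → t=5.213, apex=42.227, x_land=70.586, impact vy=-28.769
  bounce: vy ← 0.6·28.769 = 17.261
Arc 2: start y=0.000, vy=17.261 → t=3.523, apex=15.202, x_land=118.284, impact vy=-17.261
  bounce: vy ← 0.6·17.261 = 10.357
Arc 3: start y=0.000, vy=10.357 → t=2.114, apex=5.473, x_land=146.903, impact vy=-10.357
  bounce: vy ← 0.6·10.357 = 6.214
Arc 4: start y=0.000, vy=6.214 → t=1.268, apex=1.970, x_land=164.074, impact vy=-6.214
  bounce: vy ← 0.6·6.214 = 3.728
Arc 5: start y=0.000, vy=3.728 → t=0.761, apex=0.709, x_land=174.377, impact vy=-3.728
  bounce: vy ← 0.6·3.728 = 2.237
Arc 6: start y=0.000, vy=2.237 → t=0.457, apex=0.255, x_land=180.559, impact vy=-2.237
  bounce: vy ← 0.6·2.237 = 1.342

1 5.213 42.227 70.586
2 3.523 15.202 118.284
3 2.114 5.473 146.903
4 1.268 1.970 164.074
5 0.761 0.709 174.377
6 0.457 0.255 180.559
final: 180.559 1.342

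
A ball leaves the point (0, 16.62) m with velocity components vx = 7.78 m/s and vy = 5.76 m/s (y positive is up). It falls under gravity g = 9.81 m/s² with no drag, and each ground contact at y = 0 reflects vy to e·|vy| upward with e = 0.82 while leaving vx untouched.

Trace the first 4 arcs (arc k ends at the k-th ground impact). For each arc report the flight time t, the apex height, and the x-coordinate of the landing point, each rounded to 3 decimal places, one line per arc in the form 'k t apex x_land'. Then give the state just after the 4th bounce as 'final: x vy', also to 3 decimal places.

1 2.519 18.311 19.600
2 3.169 12.312 44.253
3 2.598 8.279 64.468
4 2.131 5.567 81.044
final: 81.044 8.570

Arc 1: start y=16.620, vy=5.760 → t=2.519, apex=18.311, x_land=19.600, impact vy=-18.954
  bounce: vy ← 0.82·18.954 = 15.542
Arc 2: start y=0.000, vy=15.542 → t=3.169, apex=12.312, x_land=44.253, impact vy=-15.542
  bounce: vy ← 0.82·15.542 = 12.745
Arc 3: start y=0.000, vy=12.745 → t=2.598, apex=8.279, x_land=64.468, impact vy=-12.745
  bounce: vy ← 0.82·12.745 = 10.451
Arc 4: start y=0.000, vy=10.451 → t=2.131, apex=5.567, x_land=81.044, impact vy=-10.451
  bounce: vy ← 0.82·10.451 = 8.570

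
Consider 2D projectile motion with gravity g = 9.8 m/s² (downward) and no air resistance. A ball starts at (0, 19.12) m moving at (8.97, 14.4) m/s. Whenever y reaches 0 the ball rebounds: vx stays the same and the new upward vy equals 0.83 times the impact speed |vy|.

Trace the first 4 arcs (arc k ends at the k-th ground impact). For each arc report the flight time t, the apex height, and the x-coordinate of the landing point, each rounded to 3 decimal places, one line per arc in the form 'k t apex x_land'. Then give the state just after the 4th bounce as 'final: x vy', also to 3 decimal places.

Arc 1: start y=19.120, vy=14.400 → t=3.931, apex=29.700, x_land=35.264, impact vy=-24.127
  bounce: vy ← 0.83·24.127 = 20.025
Arc 2: start y=0.000, vy=20.025 → t=4.087, apex=20.460, x_land=71.923, impact vy=-20.025
  bounce: vy ← 0.83·20.025 = 16.621
Arc 3: start y=0.000, vy=16.621 → t=3.392, apex=14.095, x_land=102.350, impact vy=-16.621
  bounce: vy ← 0.83·16.621 = 13.796
Arc 4: start y=0.000, vy=13.796 → t=2.815, apex=9.710, x_land=127.604, impact vy=-13.796
  bounce: vy ← 0.83·13.796 = 11.450

1 3.931 29.700 35.264
2 4.087 20.460 71.923
3 3.392 14.095 102.350
4 2.815 9.710 127.604
final: 127.604 11.450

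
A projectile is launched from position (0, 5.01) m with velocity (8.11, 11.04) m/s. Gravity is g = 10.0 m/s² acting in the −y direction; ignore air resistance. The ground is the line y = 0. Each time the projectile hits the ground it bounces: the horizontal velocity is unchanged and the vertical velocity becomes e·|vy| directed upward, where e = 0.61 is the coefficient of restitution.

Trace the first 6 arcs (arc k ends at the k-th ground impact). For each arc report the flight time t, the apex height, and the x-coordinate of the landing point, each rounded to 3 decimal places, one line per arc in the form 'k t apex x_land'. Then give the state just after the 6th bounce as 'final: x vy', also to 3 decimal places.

Arc 1: start y=5.010, vy=11.040 → t=2.594, apex=11.104, x_land=21.039, impact vy=-14.902
  bounce: vy ← 0.61·14.902 = 9.090
Arc 2: start y=0.000, vy=9.090 → t=1.818, apex=4.132, x_land=35.784, impact vy=-9.090
  bounce: vy ← 0.61·9.090 = 5.545
Arc 3: start y=0.000, vy=5.545 → t=1.109, apex=1.537, x_land=44.778, impact vy=-5.545
  bounce: vy ← 0.61·5.545 = 3.383
Arc 4: start y=0.000, vy=3.383 → t=0.677, apex=0.572, x_land=50.265, impact vy=-3.383
  bounce: vy ← 0.61·3.383 = 2.063
Arc 5: start y=0.000, vy=2.063 → t=0.413, apex=0.213, x_land=53.612, impact vy=-2.063
  bounce: vy ← 0.61·2.063 = 1.259
Arc 6: start y=0.000, vy=1.259 → t=0.252, apex=0.079, x_land=55.653, impact vy=-1.259
  bounce: vy ← 0.61·1.259 = 0.768

1 2.594 11.104 21.039
2 1.818 4.132 35.784
3 1.109 1.537 44.778
4 0.677 0.572 50.265
5 0.413 0.213 53.612
6 0.252 0.079 55.653
final: 55.653 0.768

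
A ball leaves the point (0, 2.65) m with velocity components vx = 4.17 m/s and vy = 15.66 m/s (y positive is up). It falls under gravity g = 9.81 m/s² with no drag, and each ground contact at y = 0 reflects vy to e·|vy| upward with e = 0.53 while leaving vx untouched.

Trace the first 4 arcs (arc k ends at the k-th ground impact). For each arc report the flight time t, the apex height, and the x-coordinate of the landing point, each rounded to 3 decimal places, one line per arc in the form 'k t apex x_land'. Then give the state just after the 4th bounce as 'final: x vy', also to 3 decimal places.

Arc 1: start y=2.650, vy=15.660 → t=3.354, apex=15.149, x_land=13.985, impact vy=-17.240
  bounce: vy ← 0.53·17.240 = 9.137
Arc 2: start y=0.000, vy=9.137 → t=1.863, apex=4.255, x_land=21.753, impact vy=-9.137
  bounce: vy ← 0.53·9.137 = 4.843
Arc 3: start y=0.000, vy=4.843 → t=0.987, apex=1.195, x_land=25.870, impact vy=-4.843
  bounce: vy ← 0.53·4.843 = 2.567
Arc 4: start y=0.000, vy=2.567 → t=0.523, apex=0.336, x_land=28.053, impact vy=-2.567
  bounce: vy ← 0.53·2.567 = 1.360

1 3.354 15.149 13.985
2 1.863 4.255 21.753
3 0.987 1.195 25.870
4 0.523 0.336 28.053
final: 28.053 1.360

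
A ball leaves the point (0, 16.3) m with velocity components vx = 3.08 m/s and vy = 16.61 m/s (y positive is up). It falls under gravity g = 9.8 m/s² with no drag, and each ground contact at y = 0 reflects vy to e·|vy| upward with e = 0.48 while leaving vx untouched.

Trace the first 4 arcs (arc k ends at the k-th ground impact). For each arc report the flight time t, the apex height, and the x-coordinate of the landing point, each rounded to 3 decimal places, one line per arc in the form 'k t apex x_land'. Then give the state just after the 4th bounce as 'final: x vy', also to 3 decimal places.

Arc 1: start y=16.300, vy=16.610 → t=4.185, apex=30.376, x_land=12.889, impact vy=-24.400
  bounce: vy ← 0.48·24.400 = 11.712
Arc 2: start y=0.000, vy=11.712 → t=2.390, apex=6.999, x_land=20.251, impact vy=-11.712
  bounce: vy ← 0.48·11.712 = 5.622
Arc 3: start y=0.000, vy=5.622 → t=1.147, apex=1.612, x_land=23.785, impact vy=-5.622
  bounce: vy ← 0.48·5.622 = 2.698
Arc 4: start y=0.000, vy=2.698 → t=0.551, apex=0.372, x_land=25.481, impact vy=-2.698
  bounce: vy ← 0.48·2.698 = 1.295

1 4.185 30.376 12.889
2 2.390 6.999 20.251
3 1.147 1.612 23.785
4 0.551 0.372 25.481
final: 25.481 1.295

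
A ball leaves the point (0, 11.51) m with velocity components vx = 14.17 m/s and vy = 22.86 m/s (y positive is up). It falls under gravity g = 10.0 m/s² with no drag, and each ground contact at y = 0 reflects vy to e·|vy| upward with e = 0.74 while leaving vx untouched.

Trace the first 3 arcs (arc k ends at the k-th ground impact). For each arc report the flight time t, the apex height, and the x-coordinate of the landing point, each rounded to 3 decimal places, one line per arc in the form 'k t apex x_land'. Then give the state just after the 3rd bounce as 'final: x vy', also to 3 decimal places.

Arc 1: start y=11.510, vy=22.860 → t=5.030, apex=37.639, x_land=71.271, impact vy=-27.437
  bounce: vy ← 0.74·27.437 = 20.303
Arc 2: start y=0.000, vy=20.303 → t=4.061, apex=20.611, x_land=128.810, impact vy=-20.303
  bounce: vy ← 0.74·20.303 = 15.024
Arc 3: start y=0.000, vy=15.024 → t=3.005, apex=11.287, x_land=171.389, impact vy=-15.024
  bounce: vy ← 0.74·15.024 = 11.118

1 5.030 37.639 71.271
2 4.061 20.611 128.810
3 3.005 11.287 171.389
final: 171.389 11.118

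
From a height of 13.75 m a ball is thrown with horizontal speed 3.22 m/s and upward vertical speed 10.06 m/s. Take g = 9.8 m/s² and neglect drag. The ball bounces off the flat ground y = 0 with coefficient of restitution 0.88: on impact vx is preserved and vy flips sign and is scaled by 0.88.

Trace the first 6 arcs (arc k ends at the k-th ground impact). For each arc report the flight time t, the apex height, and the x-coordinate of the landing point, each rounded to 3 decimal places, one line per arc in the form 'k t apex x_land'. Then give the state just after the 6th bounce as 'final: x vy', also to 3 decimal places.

1 2.991 18.913 9.632
2 3.458 14.647 20.766
3 3.043 11.342 30.564
4 2.678 8.783 39.186
5 2.356 6.802 46.774
6 2.074 5.267 53.451
final: 53.451 8.941

Arc 1: start y=13.750, vy=10.060 → t=2.991, apex=18.913, x_land=9.632, impact vy=-19.254
  bounce: vy ← 0.88·19.254 = 16.943
Arc 2: start y=0.000, vy=16.943 → t=3.458, apex=14.647, x_land=20.766, impact vy=-16.943
  bounce: vy ← 0.88·16.943 = 14.910
Arc 3: start y=0.000, vy=14.910 → t=3.043, apex=11.342, x_land=30.564, impact vy=-14.910
  bounce: vy ← 0.88·14.910 = 13.121
Arc 4: start y=0.000, vy=13.121 → t=2.678, apex=8.783, x_land=39.186, impact vy=-13.121
  bounce: vy ← 0.88·13.121 = 11.546
Arc 5: start y=0.000, vy=11.546 → t=2.356, apex=6.802, x_land=46.774, impact vy=-11.546
  bounce: vy ← 0.88·11.546 = 10.161
Arc 6: start y=0.000, vy=10.161 → t=2.074, apex=5.267, x_land=53.451, impact vy=-10.161
  bounce: vy ← 0.88·10.161 = 8.941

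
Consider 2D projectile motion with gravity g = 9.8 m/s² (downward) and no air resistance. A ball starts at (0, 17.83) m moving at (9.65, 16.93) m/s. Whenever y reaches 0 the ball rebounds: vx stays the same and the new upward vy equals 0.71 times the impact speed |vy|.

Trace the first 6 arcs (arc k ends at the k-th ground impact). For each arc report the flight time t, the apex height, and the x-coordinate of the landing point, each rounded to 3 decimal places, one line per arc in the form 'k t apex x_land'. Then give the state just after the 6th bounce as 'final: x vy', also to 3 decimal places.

Arc 1: start y=17.830, vy=16.930 → t=4.301, apex=32.454, x_land=41.506, impact vy=-25.221
  bounce: vy ← 0.71·25.221 = 17.907
Arc 2: start y=0.000, vy=17.907 → t=3.654, apex=16.360, x_land=76.771, impact vy=-17.907
  bounce: vy ← 0.71·17.907 = 12.714
Arc 3: start y=0.000, vy=12.714 → t=2.595, apex=8.247, x_land=101.810, impact vy=-12.714
  bounce: vy ← 0.71·12.714 = 9.027
Arc 4: start y=0.000, vy=9.027 → t=1.842, apex=4.157, x_land=119.587, impact vy=-9.027
  bounce: vy ← 0.71·9.027 = 6.409
Arc 5: start y=0.000, vy=6.409 → t=1.308, apex=2.096, x_land=132.209, impact vy=-6.409
  bounce: vy ← 0.71·6.409 = 4.550
Arc 6: start y=0.000, vy=4.550 → t=0.929, apex=1.056, x_land=141.170, impact vy=-4.550
  bounce: vy ← 0.71·4.550 = 3.231

1 4.301 32.454 41.506
2 3.654 16.360 76.771
3 2.595 8.247 101.810
4 1.842 4.157 119.587
5 1.308 2.096 132.209
6 0.929 1.056 141.170
final: 141.170 3.231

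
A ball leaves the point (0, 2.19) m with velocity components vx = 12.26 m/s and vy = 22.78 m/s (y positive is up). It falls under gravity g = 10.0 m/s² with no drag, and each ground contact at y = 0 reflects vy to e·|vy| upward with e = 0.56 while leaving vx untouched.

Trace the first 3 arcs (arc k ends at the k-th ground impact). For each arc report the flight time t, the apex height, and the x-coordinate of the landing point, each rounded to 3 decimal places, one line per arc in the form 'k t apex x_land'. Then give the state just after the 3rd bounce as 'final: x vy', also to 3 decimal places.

1 4.650 28.136 57.011
2 2.657 8.824 89.584
3 1.488 2.767 107.825
final: 107.825 4.166

Arc 1: start y=2.190, vy=22.780 → t=4.650, apex=28.136, x_land=57.011, impact vy=-23.722
  bounce: vy ← 0.56·23.722 = 13.284
Arc 2: start y=0.000, vy=13.284 → t=2.657, apex=8.824, x_land=89.584, impact vy=-13.284
  bounce: vy ← 0.56·13.284 = 7.439
Arc 3: start y=0.000, vy=7.439 → t=1.488, apex=2.767, x_land=107.825, impact vy=-7.439
  bounce: vy ← 0.56·7.439 = 4.166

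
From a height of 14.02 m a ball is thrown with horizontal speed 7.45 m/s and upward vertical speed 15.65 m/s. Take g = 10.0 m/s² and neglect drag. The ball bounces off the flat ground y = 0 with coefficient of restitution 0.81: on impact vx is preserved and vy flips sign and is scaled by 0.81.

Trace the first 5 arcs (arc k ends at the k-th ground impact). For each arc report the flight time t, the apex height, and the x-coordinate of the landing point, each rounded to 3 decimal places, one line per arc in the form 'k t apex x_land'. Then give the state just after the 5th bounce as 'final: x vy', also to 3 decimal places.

1 3.857 26.266 28.735
2 3.713 17.233 56.397
3 3.008 11.307 78.803
4 2.436 7.418 96.952
5 1.973 4.867 111.653
final: 111.653 7.992

Arc 1: start y=14.020, vy=15.650 → t=3.857, apex=26.266, x_land=28.735, impact vy=-22.920
  bounce: vy ← 0.81·22.920 = 18.565
Arc 2: start y=0.000, vy=18.565 → t=3.713, apex=17.233, x_land=56.397, impact vy=-18.565
  bounce: vy ← 0.81·18.565 = 15.038
Arc 3: start y=0.000, vy=15.038 → t=3.008, apex=11.307, x_land=78.803, impact vy=-15.038
  bounce: vy ← 0.81·15.038 = 12.181
Arc 4: start y=0.000, vy=12.181 → t=2.436, apex=7.418, x_land=96.952, impact vy=-12.181
  bounce: vy ← 0.81·12.181 = 9.866
Arc 5: start y=0.000, vy=9.866 → t=1.973, apex=4.867, x_land=111.653, impact vy=-9.866
  bounce: vy ← 0.81·9.866 = 7.992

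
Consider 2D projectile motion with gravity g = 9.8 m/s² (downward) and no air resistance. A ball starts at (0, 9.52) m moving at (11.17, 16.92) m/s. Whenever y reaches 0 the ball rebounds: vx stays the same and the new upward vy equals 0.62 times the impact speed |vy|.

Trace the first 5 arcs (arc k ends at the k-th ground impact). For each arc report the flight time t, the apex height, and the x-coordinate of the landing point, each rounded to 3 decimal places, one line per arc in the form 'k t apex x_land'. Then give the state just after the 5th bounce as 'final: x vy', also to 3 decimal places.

1 3.945 24.126 44.071
2 2.752 9.274 74.805
3 1.706 3.565 93.861
4 1.058 1.370 105.675
5 0.656 0.527 113.000
final: 113.000 1.992

Arc 1: start y=9.520, vy=16.920 → t=3.945, apex=24.126, x_land=44.071, impact vy=-21.746
  bounce: vy ← 0.62·21.746 = 13.482
Arc 2: start y=0.000, vy=13.482 → t=2.752, apex=9.274, x_land=74.805, impact vy=-13.482
  bounce: vy ← 0.62·13.482 = 8.359
Arc 3: start y=0.000, vy=8.359 → t=1.706, apex=3.565, x_land=93.861, impact vy=-8.359
  bounce: vy ← 0.62·8.359 = 5.183
Arc 4: start y=0.000, vy=5.183 → t=1.058, apex=1.370, x_land=105.675, impact vy=-5.183
  bounce: vy ← 0.62·5.183 = 3.213
Arc 5: start y=0.000, vy=3.213 → t=0.656, apex=0.527, x_land=113.000, impact vy=-3.213
  bounce: vy ← 0.62·3.213 = 1.992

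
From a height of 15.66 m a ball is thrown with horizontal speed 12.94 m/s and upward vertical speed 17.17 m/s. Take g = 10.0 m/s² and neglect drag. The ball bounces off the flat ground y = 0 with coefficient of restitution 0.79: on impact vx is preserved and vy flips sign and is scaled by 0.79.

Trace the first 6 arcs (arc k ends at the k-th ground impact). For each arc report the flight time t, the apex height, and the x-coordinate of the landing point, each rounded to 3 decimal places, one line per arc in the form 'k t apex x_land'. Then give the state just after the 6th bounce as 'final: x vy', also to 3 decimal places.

1 4.183 30.400 54.125
2 3.896 18.973 104.539
3 3.078 11.841 144.365
4 2.431 7.390 175.828
5 1.921 4.612 200.684
6 1.517 2.878 220.320
final: 220.320 5.994

Arc 1: start y=15.660, vy=17.170 → t=4.183, apex=30.400, x_land=54.125, impact vy=-24.658
  bounce: vy ← 0.79·24.658 = 19.480
Arc 2: start y=0.000, vy=19.480 → t=3.896, apex=18.973, x_land=104.539, impact vy=-19.480
  bounce: vy ← 0.79·19.480 = 15.389
Arc 3: start y=0.000, vy=15.389 → t=3.078, apex=11.841, x_land=144.365, impact vy=-15.389
  bounce: vy ← 0.79·15.389 = 12.157
Arc 4: start y=0.000, vy=12.157 → t=2.431, apex=7.390, x_land=175.828, impact vy=-12.157
  bounce: vy ← 0.79·12.157 = 9.604
Arc 5: start y=0.000, vy=9.604 → t=1.921, apex=4.612, x_land=200.684, impact vy=-9.604
  bounce: vy ← 0.79·9.604 = 7.587
Arc 6: start y=0.000, vy=7.587 → t=1.517, apex=2.878, x_land=220.320, impact vy=-7.587
  bounce: vy ← 0.79·7.587 = 5.994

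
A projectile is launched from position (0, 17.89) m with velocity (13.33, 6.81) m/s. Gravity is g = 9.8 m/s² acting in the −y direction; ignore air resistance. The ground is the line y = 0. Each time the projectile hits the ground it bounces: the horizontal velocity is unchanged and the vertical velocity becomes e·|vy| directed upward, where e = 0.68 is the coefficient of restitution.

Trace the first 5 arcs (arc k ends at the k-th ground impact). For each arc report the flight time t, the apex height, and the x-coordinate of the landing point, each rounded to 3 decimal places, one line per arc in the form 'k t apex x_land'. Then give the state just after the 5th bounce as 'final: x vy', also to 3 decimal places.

1 2.728 20.256 36.366
2 2.765 9.366 73.225
3 1.880 4.331 98.289
4 1.279 2.003 115.333
5 0.869 0.926 126.923
final: 126.923 2.897

Arc 1: start y=17.890, vy=6.810 → t=2.728, apex=20.256, x_land=36.366, impact vy=-19.925
  bounce: vy ← 0.68·19.925 = 13.549
Arc 2: start y=0.000, vy=13.549 → t=2.765, apex=9.366, x_land=73.225, impact vy=-13.549
  bounce: vy ← 0.68·13.549 = 9.213
Arc 3: start y=0.000, vy=9.213 → t=1.880, apex=4.331, x_land=98.289, impact vy=-9.213
  bounce: vy ← 0.68·9.213 = 6.265
Arc 4: start y=0.000, vy=6.265 → t=1.279, apex=2.003, x_land=115.333, impact vy=-6.265
  bounce: vy ← 0.68·6.265 = 4.260
Arc 5: start y=0.000, vy=4.260 → t=0.869, apex=0.926, x_land=126.923, impact vy=-4.260
  bounce: vy ← 0.68·4.260 = 2.897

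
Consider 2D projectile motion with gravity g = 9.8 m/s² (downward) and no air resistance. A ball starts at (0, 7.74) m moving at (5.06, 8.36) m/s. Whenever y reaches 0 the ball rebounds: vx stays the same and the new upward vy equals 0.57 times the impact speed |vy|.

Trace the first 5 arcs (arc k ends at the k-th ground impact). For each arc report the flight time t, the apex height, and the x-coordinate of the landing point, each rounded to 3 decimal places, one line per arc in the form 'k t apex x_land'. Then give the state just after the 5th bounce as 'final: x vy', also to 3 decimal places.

1 2.372 11.306 12.003
2 1.732 3.673 20.765
3 0.987 1.193 25.759
4 0.563 0.388 28.606
5 0.321 0.126 30.229
final: 30.229 0.896

Arc 1: start y=7.740, vy=8.360 → t=2.372, apex=11.306, x_land=12.003, impact vy=-14.886
  bounce: vy ← 0.57·14.886 = 8.485
Arc 2: start y=0.000, vy=8.485 → t=1.732, apex=3.673, x_land=20.765, impact vy=-8.485
  bounce: vy ← 0.57·8.485 = 4.836
Arc 3: start y=0.000, vy=4.836 → t=0.987, apex=1.193, x_land=25.759, impact vy=-4.836
  bounce: vy ← 0.57·4.836 = 2.757
Arc 4: start y=0.000, vy=2.757 → t=0.563, apex=0.388, x_land=28.606, impact vy=-2.757
  bounce: vy ← 0.57·2.757 = 1.571
Arc 5: start y=0.000, vy=1.571 → t=0.321, apex=0.126, x_land=30.229, impact vy=-1.571
  bounce: vy ← 0.57·1.571 = 0.896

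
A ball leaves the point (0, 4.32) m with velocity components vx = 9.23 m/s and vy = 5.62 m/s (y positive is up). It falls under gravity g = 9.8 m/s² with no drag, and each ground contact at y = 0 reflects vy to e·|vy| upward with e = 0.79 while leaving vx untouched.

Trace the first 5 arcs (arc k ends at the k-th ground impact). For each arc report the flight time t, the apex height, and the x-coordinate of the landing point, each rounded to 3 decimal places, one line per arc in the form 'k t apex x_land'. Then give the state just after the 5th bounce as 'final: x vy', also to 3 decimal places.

1 1.674 5.931 15.448
2 1.738 3.702 31.493
3 1.373 2.310 44.169
4 1.085 1.442 54.183
5 0.857 0.900 62.093
final: 62.093 3.318

Arc 1: start y=4.320, vy=5.620 → t=1.674, apex=5.931, x_land=15.448, impact vy=-10.782
  bounce: vy ← 0.79·10.782 = 8.518
Arc 2: start y=0.000, vy=8.518 → t=1.738, apex=3.702, x_land=31.493, impact vy=-8.518
  bounce: vy ← 0.79·8.518 = 6.729
Arc 3: start y=0.000, vy=6.729 → t=1.373, apex=2.310, x_land=44.169, impact vy=-6.729
  bounce: vy ← 0.79·6.729 = 5.316
Arc 4: start y=0.000, vy=5.316 → t=1.085, apex=1.442, x_land=54.183, impact vy=-5.316
  bounce: vy ← 0.79·5.316 = 4.200
Arc 5: start y=0.000, vy=4.200 → t=0.857, apex=0.900, x_land=62.093, impact vy=-4.200
  bounce: vy ← 0.79·4.200 = 3.318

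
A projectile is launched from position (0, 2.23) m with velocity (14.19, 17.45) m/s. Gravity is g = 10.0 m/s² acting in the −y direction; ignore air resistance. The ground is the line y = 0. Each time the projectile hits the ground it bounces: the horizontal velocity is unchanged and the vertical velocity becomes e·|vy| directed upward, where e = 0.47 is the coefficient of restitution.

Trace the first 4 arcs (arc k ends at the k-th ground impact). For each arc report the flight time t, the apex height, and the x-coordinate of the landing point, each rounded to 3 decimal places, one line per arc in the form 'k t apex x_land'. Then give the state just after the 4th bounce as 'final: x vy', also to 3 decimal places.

1 3.613 17.455 51.275
2 1.756 3.856 76.197
3 0.825 0.852 87.910
4 0.388 0.188 93.416
final: 93.416 0.912

Arc 1: start y=2.230, vy=17.450 → t=3.613, apex=17.455, x_land=51.275, impact vy=-18.684
  bounce: vy ← 0.47·18.684 = 8.782
Arc 2: start y=0.000, vy=8.782 → t=1.756, apex=3.856, x_land=76.197, impact vy=-8.782
  bounce: vy ← 0.47·8.782 = 4.127
Arc 3: start y=0.000, vy=4.127 → t=0.825, apex=0.852, x_land=87.910, impact vy=-4.127
  bounce: vy ← 0.47·4.127 = 1.940
Arc 4: start y=0.000, vy=1.940 → t=0.388, apex=0.188, x_land=93.416, impact vy=-1.940
  bounce: vy ← 0.47·1.940 = 0.912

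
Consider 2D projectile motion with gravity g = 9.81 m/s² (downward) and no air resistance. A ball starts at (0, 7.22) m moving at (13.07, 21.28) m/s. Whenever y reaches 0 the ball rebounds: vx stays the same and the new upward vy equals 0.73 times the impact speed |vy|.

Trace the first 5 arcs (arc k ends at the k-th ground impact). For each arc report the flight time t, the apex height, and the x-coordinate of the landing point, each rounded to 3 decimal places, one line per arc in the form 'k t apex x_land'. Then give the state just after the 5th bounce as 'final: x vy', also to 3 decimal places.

1 4.655 30.300 60.836
2 3.629 16.147 108.264
3 2.649 8.605 142.887
4 1.934 4.585 168.161
5 1.412 2.444 186.611
final: 186.611 5.055

Arc 1: start y=7.220, vy=21.280 → t=4.655, apex=30.300, x_land=60.836, impact vy=-24.382
  bounce: vy ← 0.73·24.382 = 17.799
Arc 2: start y=0.000, vy=17.799 → t=3.629, apex=16.147, x_land=108.264, impact vy=-17.799
  bounce: vy ← 0.73·17.799 = 12.993
Arc 3: start y=0.000, vy=12.993 → t=2.649, apex=8.605, x_land=142.887, impact vy=-12.993
  bounce: vy ← 0.73·12.993 = 9.485
Arc 4: start y=0.000, vy=9.485 → t=1.934, apex=4.585, x_land=168.161, impact vy=-9.485
  bounce: vy ← 0.73·9.485 = 6.924
Arc 5: start y=0.000, vy=6.924 → t=1.412, apex=2.444, x_land=186.611, impact vy=-6.924
  bounce: vy ← 0.73·6.924 = 5.055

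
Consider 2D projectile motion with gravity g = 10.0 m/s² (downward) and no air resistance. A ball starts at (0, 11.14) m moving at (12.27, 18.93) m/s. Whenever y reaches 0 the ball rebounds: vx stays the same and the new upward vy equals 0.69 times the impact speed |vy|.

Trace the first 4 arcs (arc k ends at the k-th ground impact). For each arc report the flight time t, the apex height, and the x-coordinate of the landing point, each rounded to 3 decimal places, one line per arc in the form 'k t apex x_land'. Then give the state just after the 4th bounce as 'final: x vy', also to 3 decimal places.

Arc 1: start y=11.140, vy=18.930 → t=4.304, apex=29.057, x_land=52.806, impact vy=-24.107
  bounce: vy ← 0.69·24.107 = 16.634
Arc 2: start y=0.000, vy=16.634 → t=3.327, apex=13.834, x_land=93.626, impact vy=-16.634
  bounce: vy ← 0.69·16.634 = 11.477
Arc 3: start y=0.000, vy=11.477 → t=2.295, apex=6.586, x_land=121.791, impact vy=-11.477
  bounce: vy ← 0.69·11.477 = 7.919
Arc 4: start y=0.000, vy=7.919 → t=1.584, apex=3.136, x_land=141.225, impact vy=-7.919
  bounce: vy ← 0.69·7.919 = 5.464

1 4.304 29.057 52.806
2 3.327 13.834 93.626
3 2.295 6.586 121.791
4 1.584 3.136 141.225
final: 141.225 5.464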